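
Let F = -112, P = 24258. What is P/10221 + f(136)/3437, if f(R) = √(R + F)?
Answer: 8086/3407 + 2*√6/3437 ≈ 2.3748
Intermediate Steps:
f(R) = √(-112 + R) (f(R) = √(R - 112) = √(-112 + R))
P/10221 + f(136)/3437 = 24258/10221 + √(-112 + 136)/3437 = 24258*(1/10221) + √24*(1/3437) = 8086/3407 + (2*√6)*(1/3437) = 8086/3407 + 2*√6/3437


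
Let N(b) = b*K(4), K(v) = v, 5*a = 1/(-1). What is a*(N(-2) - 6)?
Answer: 14/5 ≈ 2.8000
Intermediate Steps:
a = -1/5 (a = (1/5)/(-1) = (1/5)*(-1) = -1/5 ≈ -0.20000)
N(b) = 4*b (N(b) = b*4 = 4*b)
a*(N(-2) - 6) = -(4*(-2) - 6)/5 = -(-8 - 6)/5 = -1/5*(-14) = 14/5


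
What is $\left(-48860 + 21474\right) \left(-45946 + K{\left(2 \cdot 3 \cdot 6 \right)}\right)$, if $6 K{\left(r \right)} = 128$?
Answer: $\frac{3773078764}{3} \approx 1.2577 \cdot 10^{9}$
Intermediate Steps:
$K{\left(r \right)} = \frac{64}{3}$ ($K{\left(r \right)} = \frac{1}{6} \cdot 128 = \frac{64}{3}$)
$\left(-48860 + 21474\right) \left(-45946 + K{\left(2 \cdot 3 \cdot 6 \right)}\right) = \left(-48860 + 21474\right) \left(-45946 + \frac{64}{3}\right) = \left(-27386\right) \left(- \frac{137774}{3}\right) = \frac{3773078764}{3}$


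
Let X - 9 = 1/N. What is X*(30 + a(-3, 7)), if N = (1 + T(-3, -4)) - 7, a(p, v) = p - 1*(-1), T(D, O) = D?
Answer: 2240/9 ≈ 248.89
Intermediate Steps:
a(p, v) = 1 + p (a(p, v) = p + 1 = 1 + p)
N = -9 (N = (1 - 3) - 7 = -2 - 7 = -9)
X = 80/9 (X = 9 + 1/(-9) = 9 - ⅑ = 80/9 ≈ 8.8889)
X*(30 + a(-3, 7)) = 80*(30 + (1 - 3))/9 = 80*(30 - 2)/9 = (80/9)*28 = 2240/9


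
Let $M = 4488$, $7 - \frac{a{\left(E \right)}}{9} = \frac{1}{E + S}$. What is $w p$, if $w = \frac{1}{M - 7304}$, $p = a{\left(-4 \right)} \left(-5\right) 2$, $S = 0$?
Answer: $\frac{1305}{5632} \approx 0.23171$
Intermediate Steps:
$a{\left(E \right)} = 63 - \frac{9}{E}$ ($a{\left(E \right)} = 63 - \frac{9}{E + 0} = 63 - \frac{9}{E}$)
$p = - \frac{1305}{2}$ ($p = \left(63 - \frac{9}{-4}\right) \left(-5\right) 2 = \left(63 - - \frac{9}{4}\right) \left(-5\right) 2 = \left(63 + \frac{9}{4}\right) \left(-5\right) 2 = \frac{261}{4} \left(-5\right) 2 = \left(- \frac{1305}{4}\right) 2 = - \frac{1305}{2} \approx -652.5$)
$w = - \frac{1}{2816}$ ($w = \frac{1}{4488 - 7304} = \frac{1}{-2816} = - \frac{1}{2816} \approx -0.00035511$)
$w p = \left(- \frac{1}{2816}\right) \left(- \frac{1305}{2}\right) = \frac{1305}{5632}$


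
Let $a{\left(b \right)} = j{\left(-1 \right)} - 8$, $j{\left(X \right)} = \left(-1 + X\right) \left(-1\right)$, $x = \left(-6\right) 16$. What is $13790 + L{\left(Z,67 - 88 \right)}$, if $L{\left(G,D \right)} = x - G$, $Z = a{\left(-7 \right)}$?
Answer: $13700$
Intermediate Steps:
$x = -96$
$j{\left(X \right)} = 1 - X$
$a{\left(b \right)} = -6$ ($a{\left(b \right)} = \left(1 - -1\right) - 8 = \left(1 + 1\right) - 8 = 2 - 8 = -6$)
$Z = -6$
$L{\left(G,D \right)} = -96 - G$
$13790 + L{\left(Z,67 - 88 \right)} = 13790 - 90 = 13700$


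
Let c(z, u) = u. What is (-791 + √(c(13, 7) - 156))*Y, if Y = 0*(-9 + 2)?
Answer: 0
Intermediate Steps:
Y = 0 (Y = 0*(-7) = 0)
(-791 + √(c(13, 7) - 156))*Y = (-791 + √(7 - 156))*0 = (-791 + √(-149))*0 = (-791 + I*√149)*0 = 0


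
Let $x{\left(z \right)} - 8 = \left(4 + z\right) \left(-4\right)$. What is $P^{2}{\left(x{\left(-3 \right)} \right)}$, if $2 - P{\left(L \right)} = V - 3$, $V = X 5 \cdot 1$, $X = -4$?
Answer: $625$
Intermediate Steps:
$V = -20$ ($V = \left(-4\right) 5 \cdot 1 = \left(-20\right) 1 = -20$)
$x{\left(z \right)} = -8 - 4 z$ ($x{\left(z \right)} = 8 + \left(4 + z\right) \left(-4\right) = 8 - \left(16 + 4 z\right) = -8 - 4 z$)
$P{\left(L \right)} = 25$ ($P{\left(L \right)} = 2 - \left(-20 - 3\right) = 2 - -23 = 2 + 23 = 25$)
$P^{2}{\left(x{\left(-3 \right)} \right)} = 25^{2} = 625$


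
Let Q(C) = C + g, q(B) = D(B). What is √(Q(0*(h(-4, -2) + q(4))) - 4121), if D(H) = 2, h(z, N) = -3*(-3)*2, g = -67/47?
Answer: I*√9106438/47 ≈ 64.206*I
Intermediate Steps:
g = -67/47 (g = -67*1/47 = -67/47 ≈ -1.4255)
h(z, N) = 18 (h(z, N) = 9*2 = 18)
q(B) = 2
Q(C) = -67/47 + C (Q(C) = C - 67/47 = -67/47 + C)
√(Q(0*(h(-4, -2) + q(4))) - 4121) = √((-67/47 + 0*(18 + 2)) - 4121) = √((-67/47 + 0*20) - 4121) = √((-67/47 + 0) - 4121) = √(-67/47 - 4121) = √(-193754/47) = I*√9106438/47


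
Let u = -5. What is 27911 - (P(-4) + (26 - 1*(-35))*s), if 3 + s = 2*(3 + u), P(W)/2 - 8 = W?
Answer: 28330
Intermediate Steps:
P(W) = 16 + 2*W
s = -7 (s = -3 + 2*(3 - 5) = -3 + 2*(-2) = -3 - 4 = -7)
27911 - (P(-4) + (26 - 1*(-35))*s) = 27911 - ((16 + 2*(-4)) + (26 - 1*(-35))*(-7)) = 27911 - ((16 - 8) + (26 + 35)*(-7)) = 27911 - (8 + 61*(-7)) = 27911 - (8 - 427) = 27911 - 1*(-419) = 27911 + 419 = 28330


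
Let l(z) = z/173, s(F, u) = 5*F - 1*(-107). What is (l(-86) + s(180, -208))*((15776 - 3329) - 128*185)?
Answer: -1955946125/173 ≈ -1.1306e+7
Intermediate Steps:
s(F, u) = 107 + 5*F (s(F, u) = 5*F + 107 = 107 + 5*F)
l(z) = z/173 (l(z) = z*(1/173) = z/173)
(l(-86) + s(180, -208))*((15776 - 3329) - 128*185) = ((1/173)*(-86) + (107 + 5*180))*((15776 - 3329) - 128*185) = (-86/173 + (107 + 900))*(12447 - 23680) = (-86/173 + 1007)*(-11233) = (174125/173)*(-11233) = -1955946125/173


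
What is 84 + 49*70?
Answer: 3514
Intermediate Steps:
84 + 49*70 = 84 + 3430 = 3514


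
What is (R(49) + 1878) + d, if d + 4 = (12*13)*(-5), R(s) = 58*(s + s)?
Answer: 6778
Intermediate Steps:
R(s) = 116*s (R(s) = 58*(2*s) = 116*s)
d = -784 (d = -4 + (12*13)*(-5) = -4 + 156*(-5) = -4 - 780 = -784)
(R(49) + 1878) + d = (116*49 + 1878) - 784 = (5684 + 1878) - 784 = 7562 - 784 = 6778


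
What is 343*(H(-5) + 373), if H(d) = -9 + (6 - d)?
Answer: 128625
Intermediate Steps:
H(d) = -3 - d
343*(H(-5) + 373) = 343*((-3 - 1*(-5)) + 373) = 343*((-3 + 5) + 373) = 343*(2 + 373) = 343*375 = 128625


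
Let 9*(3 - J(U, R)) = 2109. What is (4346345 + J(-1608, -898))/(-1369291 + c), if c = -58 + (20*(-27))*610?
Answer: -13038341/5096247 ≈ -2.5584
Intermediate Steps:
c = -329458 (c = -58 - 540*610 = -58 - 329400 = -329458)
J(U, R) = -694/3 (J(U, R) = 3 - ⅑*2109 = 3 - 703/3 = -694/3)
(4346345 + J(-1608, -898))/(-1369291 + c) = (4346345 - 694/3)/(-1369291 - 329458) = (13038341/3)/(-1698749) = (13038341/3)*(-1/1698749) = -13038341/5096247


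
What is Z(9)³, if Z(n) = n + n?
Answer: 5832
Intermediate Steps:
Z(n) = 2*n
Z(9)³ = (2*9)³ = 18³ = 5832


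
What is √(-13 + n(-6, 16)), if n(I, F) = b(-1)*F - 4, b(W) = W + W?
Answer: 7*I ≈ 7.0*I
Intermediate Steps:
b(W) = 2*W
n(I, F) = -4 - 2*F (n(I, F) = (2*(-1))*F - 4 = -2*F - 4 = -4 - 2*F)
√(-13 + n(-6, 16)) = √(-13 + (-4 - 2*16)) = √(-13 + (-4 - 32)) = √(-13 - 36) = √(-49) = 7*I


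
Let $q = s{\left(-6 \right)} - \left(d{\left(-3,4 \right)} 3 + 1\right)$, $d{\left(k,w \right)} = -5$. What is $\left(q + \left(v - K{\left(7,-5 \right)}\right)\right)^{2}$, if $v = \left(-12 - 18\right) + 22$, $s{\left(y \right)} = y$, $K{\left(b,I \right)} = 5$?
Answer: $25$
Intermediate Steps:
$v = -8$ ($v = \left(-12 - 18\right) + 22 = -30 + 22 = -8$)
$q = 8$ ($q = -6 - \left(\left(-5\right) 3 + 1\right) = -6 - \left(-15 + 1\right) = -6 - -14 = -6 + 14 = 8$)
$\left(q + \left(v - K{\left(7,-5 \right)}\right)\right)^{2} = \left(8 - 13\right)^{2} = \left(-5\right)^{2} = 25$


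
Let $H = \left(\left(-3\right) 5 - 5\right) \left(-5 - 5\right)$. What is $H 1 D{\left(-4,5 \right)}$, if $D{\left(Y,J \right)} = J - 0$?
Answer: $1000$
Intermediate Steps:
$D{\left(Y,J \right)} = J$ ($D{\left(Y,J \right)} = J + 0 = J$)
$H = 200$ ($H = \left(-15 - 5\right) \left(-10\right) = \left(-20\right) \left(-10\right) = 200$)
$H 1 D{\left(-4,5 \right)} = 200 \cdot 1 \cdot 5 = 200 \cdot 5 = 1000$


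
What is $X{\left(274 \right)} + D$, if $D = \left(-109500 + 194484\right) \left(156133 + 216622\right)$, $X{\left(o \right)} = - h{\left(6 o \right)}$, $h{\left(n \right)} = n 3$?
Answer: $31678205988$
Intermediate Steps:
$h{\left(n \right)} = 3 n$
$X{\left(o \right)} = - 18 o$ ($X{\left(o \right)} = - 3 \cdot 6 o = - 18 o$)
$D = 31678210920$ ($D = 84984 \cdot 372755 = 31678210920$)
$X{\left(274 \right)} + D = \left(-18\right) 274 + 31678210920 = -4932 + 31678210920 = 31678205988$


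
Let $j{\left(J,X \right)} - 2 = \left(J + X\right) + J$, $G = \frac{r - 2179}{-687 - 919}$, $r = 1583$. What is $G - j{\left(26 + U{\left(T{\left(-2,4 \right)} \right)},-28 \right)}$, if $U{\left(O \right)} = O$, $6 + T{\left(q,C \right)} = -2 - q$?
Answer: $- \frac{10944}{803} \approx -13.629$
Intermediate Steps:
$G = \frac{298}{803}$ ($G = \frac{1583 - 2179}{-687 - 919} = - \frac{596}{-1606} = \left(-596\right) \left(- \frac{1}{1606}\right) = \frac{298}{803} \approx 0.37111$)
$T{\left(q,C \right)} = -8 - q$ ($T{\left(q,C \right)} = -6 - \left(2 + q\right) = -8 - q$)
$j{\left(J,X \right)} = 2 + X + 2 J$ ($j{\left(J,X \right)} = 2 + \left(\left(J + X\right) + J\right) = 2 + \left(X + 2 J\right) = 2 + X + 2 J$)
$G - j{\left(26 + U{\left(T{\left(-2,4 \right)} \right)},-28 \right)} = \frac{298}{803} - \left(2 - 28 + 2 \left(26 - 6\right)\right) = \frac{298}{803} - \left(2 - 28 + 2 \cdot 20\right) = \frac{298}{803} - \left(2 - 28 + 40\right) = \frac{298}{803} - 14 = - \frac{10944}{803}$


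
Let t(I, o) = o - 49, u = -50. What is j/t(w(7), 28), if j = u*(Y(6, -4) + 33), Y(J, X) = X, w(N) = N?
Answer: 1450/21 ≈ 69.048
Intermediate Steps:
t(I, o) = -49 + o
j = -1450 (j = -50*(-4 + 33) = -50*29 = -1450)
j/t(w(7), 28) = -1450/(-49 + 28) = -1450/(-21) = -1450*(-1/21) = 1450/21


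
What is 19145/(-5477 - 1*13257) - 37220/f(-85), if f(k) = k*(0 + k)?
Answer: -9830613/1592390 ≈ -6.1735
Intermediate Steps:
f(k) = k**2 (f(k) = k*k = k**2)
19145/(-5477 - 1*13257) - 37220/f(-85) = 19145/(-5477 - 1*13257) - 37220/((-85)**2) = 19145/(-5477 - 13257) - 37220/7225 = 19145/(-18734) - 37220*1/7225 = 19145*(-1/18734) - 7444/1445 = -19145/18734 - 7444/1445 = -9830613/1592390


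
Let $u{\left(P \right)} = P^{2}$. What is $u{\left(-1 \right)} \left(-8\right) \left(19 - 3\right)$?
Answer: $-128$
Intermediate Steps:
$u{\left(-1 \right)} \left(-8\right) \left(19 - 3\right) = \left(-1\right)^{2} \left(-8\right) \left(19 - 3\right) = 1 \left(-8\right) 16 = \left(-8\right) 16 = -128$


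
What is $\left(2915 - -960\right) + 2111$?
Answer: $5986$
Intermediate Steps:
$\left(2915 - -960\right) + 2111 = \left(2915 + 960\right) + 2111 = 3875 + 2111 = 5986$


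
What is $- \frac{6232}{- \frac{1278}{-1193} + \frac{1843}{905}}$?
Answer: $- \frac{6728472280}{3355289} \approx -2005.3$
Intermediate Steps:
$- \frac{6232}{- \frac{1278}{-1193} + \frac{1843}{905}} = - \frac{6232}{\left(-1278\right) \left(- \frac{1}{1193}\right) + 1843 \cdot \frac{1}{905}} = - \frac{6232}{\frac{1278}{1193} + \frac{1843}{905}} = - \frac{6232}{\frac{3355289}{1079665}} = \left(-6232\right) \frac{1079665}{3355289} = - \frac{6728472280}{3355289}$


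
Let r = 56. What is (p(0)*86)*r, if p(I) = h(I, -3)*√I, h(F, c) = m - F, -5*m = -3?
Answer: 0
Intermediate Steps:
m = ⅗ (m = -⅕*(-3) = ⅗ ≈ 0.60000)
h(F, c) = ⅗ - F
p(I) = √I*(⅗ - I) (p(I) = (⅗ - I)*√I = √I*(⅗ - I))
(p(0)*86)*r = ((√0*(⅗ - 1*0))*86)*56 = ((0*(⅗ + 0))*86)*56 = ((0*(⅗))*86)*56 = (0*86)*56 = 0*56 = 0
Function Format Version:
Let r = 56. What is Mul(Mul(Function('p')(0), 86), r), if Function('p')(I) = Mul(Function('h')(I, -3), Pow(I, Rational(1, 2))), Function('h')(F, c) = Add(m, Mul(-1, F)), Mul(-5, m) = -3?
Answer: 0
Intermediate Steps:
m = Rational(3, 5) (m = Mul(Rational(-1, 5), -3) = Rational(3, 5) ≈ 0.60000)
Function('h')(F, c) = Add(Rational(3, 5), Mul(-1, F))
Function('p')(I) = Mul(Pow(I, Rational(1, 2)), Add(Rational(3, 5), Mul(-1, I))) (Function('p')(I) = Mul(Add(Rational(3, 5), Mul(-1, I)), Pow(I, Rational(1, 2))) = Mul(Pow(I, Rational(1, 2)), Add(Rational(3, 5), Mul(-1, I))))
Mul(Mul(Function('p')(0), 86), r) = Mul(Mul(Mul(Pow(0, Rational(1, 2)), Add(Rational(3, 5), Mul(-1, 0))), 86), 56) = Mul(Mul(Mul(0, Add(Rational(3, 5), 0)), 86), 56) = Mul(Mul(Mul(0, Rational(3, 5)), 86), 56) = Mul(Mul(0, 86), 56) = Mul(0, 56) = 0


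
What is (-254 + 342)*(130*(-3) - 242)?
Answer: -55616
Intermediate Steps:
(-254 + 342)*(130*(-3) - 242) = 88*(-390 - 242) = 88*(-632) = -55616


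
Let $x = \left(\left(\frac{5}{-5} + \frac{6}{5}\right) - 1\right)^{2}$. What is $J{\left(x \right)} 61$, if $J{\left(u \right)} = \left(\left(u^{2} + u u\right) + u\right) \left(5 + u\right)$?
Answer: $\frac{7844112}{15625} \approx 502.02$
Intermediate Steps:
$x = \frac{16}{25}$ ($x = \left(\left(5 \left(- \frac{1}{5}\right) + 6 \cdot \frac{1}{5}\right) - 1\right)^{2} = \left(\left(-1 + \frac{6}{5}\right) - 1\right)^{2} = \left(\frac{1}{5} - 1\right)^{2} = \left(- \frac{4}{5}\right)^{2} = \frac{16}{25} \approx 0.64$)
$J{\left(u \right)} = \left(5 + u\right) \left(u + 2 u^{2}\right)$ ($J{\left(u \right)} = \left(\left(u^{2} + u^{2}\right) + u\right) \left(5 + u\right) = \left(2 u^{2} + u\right) \left(5 + u\right) = \left(u + 2 u^{2}\right) \left(5 + u\right) = \left(5 + u\right) \left(u + 2 u^{2}\right)$)
$J{\left(x \right)} 61 = \frac{16 \left(5 + 2 \left(\frac{16}{25}\right)^{2} + 11 \cdot \frac{16}{25}\right)}{25} \cdot 61 = \frac{16 \left(5 + 2 \cdot \frac{256}{625} + \frac{176}{25}\right)}{25} \cdot 61 = \frac{16 \left(5 + \frac{512}{625} + \frac{176}{25}\right)}{25} \cdot 61 = \frac{16}{25} \cdot \frac{8037}{625} \cdot 61 = \frac{128592}{15625} \cdot 61 = \frac{7844112}{15625}$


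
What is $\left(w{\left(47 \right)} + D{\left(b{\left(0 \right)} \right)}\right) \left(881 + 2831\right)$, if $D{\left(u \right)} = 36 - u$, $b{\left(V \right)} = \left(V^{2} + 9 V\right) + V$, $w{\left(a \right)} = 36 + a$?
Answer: $441728$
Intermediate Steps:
$b{\left(V \right)} = V^{2} + 10 V$
$\left(w{\left(47 \right)} + D{\left(b{\left(0 \right)} \right)}\right) \left(881 + 2831\right) = \left(\left(36 + 47\right) + \left(36 - 0 \left(10 + 0\right)\right)\right) \left(881 + 2831\right) = \left(83 + \left(36 - 0 \cdot 10\right)\right) 3712 = \left(83 + \left(36 - 0\right)\right) 3712 = \left(83 + \left(36 + 0\right)\right) 3712 = \left(83 + 36\right) 3712 = 119 \cdot 3712 = 441728$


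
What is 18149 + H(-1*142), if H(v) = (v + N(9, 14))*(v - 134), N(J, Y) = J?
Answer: 54857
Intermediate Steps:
H(v) = (-134 + v)*(9 + v) (H(v) = (v + 9)*(v - 134) = (9 + v)*(-134 + v) = (-134 + v)*(9 + v))
18149 + H(-1*142) = 18149 + (-1206 + (-1*142)² - (-125)*142) = 18149 + (-1206 + (-142)² - 125*(-142)) = 18149 + (-1206 + 20164 + 17750) = 18149 + 36708 = 54857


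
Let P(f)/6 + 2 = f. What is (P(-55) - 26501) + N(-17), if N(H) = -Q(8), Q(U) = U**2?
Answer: -26907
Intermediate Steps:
P(f) = -12 + 6*f
N(H) = -64 (N(H) = -1*8**2 = -1*64 = -64)
(P(-55) - 26501) + N(-17) = ((-12 + 6*(-55)) - 26501) - 64 = ((-12 - 330) - 26501) - 64 = (-342 - 26501) - 64 = -26843 - 64 = -26907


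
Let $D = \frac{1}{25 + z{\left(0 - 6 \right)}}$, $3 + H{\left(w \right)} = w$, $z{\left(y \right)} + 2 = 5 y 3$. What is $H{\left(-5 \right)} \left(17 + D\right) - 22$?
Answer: $- \frac{10578}{67} \approx -157.88$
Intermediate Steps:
$z{\left(y \right)} = -2 + 15 y$ ($z{\left(y \right)} = -2 + 5 y 3 = -2 + 15 y$)
$H{\left(w \right)} = -3 + w$
$D = - \frac{1}{67}$ ($D = \frac{1}{25 + \left(-2 + 15 \left(0 - 6\right)\right)} = \frac{1}{25 + \left(-2 + 15 \left(-6\right)\right)} = \frac{1}{25 - 92} = \frac{1}{-67} = - \frac{1}{67} \approx -0.014925$)
$H{\left(-5 \right)} \left(17 + D\right) - 22 = \left(-3 - 5\right) \left(17 - \frac{1}{67}\right) - 22 = \left(-8\right) \frac{1138}{67} - 22 = - \frac{9104}{67} - 22 = - \frac{10578}{67}$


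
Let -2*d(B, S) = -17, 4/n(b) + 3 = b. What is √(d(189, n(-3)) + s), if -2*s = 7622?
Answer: 39*I*√10/2 ≈ 61.664*I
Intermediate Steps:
s = -3811 (s = -½*7622 = -3811)
n(b) = 4/(-3 + b)
d(B, S) = 17/2 (d(B, S) = -½*(-17) = 17/2)
√(d(189, n(-3)) + s) = √(17/2 - 3811) = √(-7605/2) = 39*I*√10/2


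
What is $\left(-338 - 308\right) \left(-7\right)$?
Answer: $4522$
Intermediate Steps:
$\left(-338 - 308\right) \left(-7\right) = \left(-646\right) \left(-7\right) = 4522$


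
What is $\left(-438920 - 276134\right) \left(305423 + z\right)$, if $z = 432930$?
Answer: $-527962266062$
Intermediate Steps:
$\left(-438920 - 276134\right) \left(305423 + z\right) = \left(-438920 - 276134\right) \left(305423 + 432930\right) = \left(-715054\right) 738353 = -527962266062$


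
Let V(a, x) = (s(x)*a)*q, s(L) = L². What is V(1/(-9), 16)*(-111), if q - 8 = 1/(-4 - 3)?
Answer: 520960/21 ≈ 24808.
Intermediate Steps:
q = 55/7 (q = 8 + 1/(-4 - 3) = 8 + 1/(-7) = 8 - ⅐ = 55/7 ≈ 7.8571)
V(a, x) = 55*a*x²/7 (V(a, x) = (x²*a)*(55/7) = (a*x²)*(55/7) = 55*a*x²/7)
V(1/(-9), 16)*(-111) = ((55/7)*16²/(-9))*(-111) = ((55/7)*(-⅑)*256)*(-111) = -14080/63*(-111) = 520960/21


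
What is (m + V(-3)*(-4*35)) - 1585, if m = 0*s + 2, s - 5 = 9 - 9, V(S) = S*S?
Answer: -2843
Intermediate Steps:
V(S) = S²
s = 5 (s = 5 + (9 - 9) = 5 + 0 = 5)
m = 2 (m = 0*5 + 2 = 0 + 2 = 2)
(m + V(-3)*(-4*35)) - 1585 = (2 + (-3)²*(-4*35)) - 1585 = (2 + 9*(-140)) - 1585 = (2 - 1260) - 1585 = -1258 - 1585 = -2843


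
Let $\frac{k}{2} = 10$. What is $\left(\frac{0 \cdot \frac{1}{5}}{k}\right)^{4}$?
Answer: $0$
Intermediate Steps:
$k = 20$ ($k = 2 \cdot 10 = 20$)
$\left(\frac{0 \cdot \frac{1}{5}}{k}\right)^{4} = \left(\frac{0 \cdot \frac{1}{5}}{20}\right)^{4} = \left(0 \cdot \frac{1}{5} \cdot \frac{1}{20}\right)^{4} = \left(0 \cdot \frac{1}{20}\right)^{4} = 0^{4} = 0$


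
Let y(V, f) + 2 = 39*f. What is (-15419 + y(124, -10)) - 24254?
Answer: -40065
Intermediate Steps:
y(V, f) = -2 + 39*f
(-15419 + y(124, -10)) - 24254 = (-15419 + (-2 + 39*(-10))) - 24254 = (-15419 + (-2 - 390)) - 24254 = (-15419 - 392) - 24254 = -15811 - 24254 = -40065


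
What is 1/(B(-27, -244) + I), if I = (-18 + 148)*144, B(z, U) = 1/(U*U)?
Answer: 59536/1114513921 ≈ 5.3419e-5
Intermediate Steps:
B(z, U) = U**(-2) (B(z, U) = 1/(U**2) = U**(-2))
I = 18720 (I = 130*144 = 18720)
1/(B(-27, -244) + I) = 1/((-244)**(-2) + 18720) = 1/(1/59536 + 18720) = 1/(1114513921/59536) = 59536/1114513921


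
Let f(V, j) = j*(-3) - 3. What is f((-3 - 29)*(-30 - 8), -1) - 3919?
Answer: -3919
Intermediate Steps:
f(V, j) = -3 - 3*j (f(V, j) = -3*j - 3 = -3 - 3*j)
f((-3 - 29)*(-30 - 8), -1) - 3919 = (-3 - 3*(-1)) - 3919 = (-3 + 3) - 3919 = 0 - 3919 = -3919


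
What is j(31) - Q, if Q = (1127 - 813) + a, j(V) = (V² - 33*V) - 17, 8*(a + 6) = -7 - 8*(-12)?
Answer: -3185/8 ≈ -398.13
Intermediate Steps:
a = 41/8 (a = -6 + (-7 - 8*(-12))/8 = -6 + (-7 + 96)/8 = -6 + (⅛)*89 = -6 + 89/8 = 41/8 ≈ 5.1250)
j(V) = -17 + V² - 33*V
Q = 2553/8 (Q = (1127 - 813) + 41/8 = 314 + 41/8 = 2553/8 ≈ 319.13)
j(31) - Q = (-17 + 31² - 33*31) - 1*2553/8 = (-17 + 961 - 1023) - 2553/8 = -79 - 2553/8 = -3185/8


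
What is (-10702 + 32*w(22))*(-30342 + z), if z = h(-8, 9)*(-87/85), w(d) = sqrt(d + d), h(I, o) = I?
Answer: 27593758548/85 - 165015936*sqrt(11)/85 ≈ 3.1819e+8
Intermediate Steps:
w(d) = sqrt(2)*sqrt(d) (w(d) = sqrt(2*d) = sqrt(2)*sqrt(d))
z = 696/85 (z = -(-696)/85 = -8*(-87/85) = 696/85 ≈ 8.1882)
(-10702 + 32*w(22))*(-30342 + z) = (-10702 + 32*(sqrt(2)*sqrt(22)))*(-30342 + 696/85) = (-10702 + 32*(2*sqrt(11)))*(-2578374/85) = (-10702 + 64*sqrt(11))*(-2578374/85) = 27593758548/85 - 165015936*sqrt(11)/85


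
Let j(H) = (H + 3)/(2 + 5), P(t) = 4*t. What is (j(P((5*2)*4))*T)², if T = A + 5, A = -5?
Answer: 0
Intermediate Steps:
j(H) = 3/7 + H/7 (j(H) = (3 + H)/7 = (3 + H)*(⅐) = 3/7 + H/7)
T = 0 (T = -5 + 5 = 0)
(j(P((5*2)*4))*T)² = ((3/7 + (4*((5*2)*4))/7)*0)² = ((3/7 + (4*(10*4))/7)*0)² = ((3/7 + (4*40)/7)*0)² = ((3/7 + (⅐)*160)*0)² = ((3/7 + 160/7)*0)² = ((163/7)*0)² = 0² = 0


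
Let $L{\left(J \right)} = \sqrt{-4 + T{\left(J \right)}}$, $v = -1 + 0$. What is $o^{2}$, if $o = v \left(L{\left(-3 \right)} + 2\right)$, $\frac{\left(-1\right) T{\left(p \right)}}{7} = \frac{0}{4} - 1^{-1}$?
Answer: $\left(2 + \sqrt{3}\right)^{2} \approx 13.928$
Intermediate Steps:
$v = -1$
$T{\left(p \right)} = 7$ ($T{\left(p \right)} = - 7 \left(\frac{0}{4} - 1^{-1}\right) = - 7 \left(0 \cdot \frac{1}{4} - 1\right) = - 7 \left(0 - 1\right) = \left(-7\right) \left(-1\right) = 7$)
$L{\left(J \right)} = \sqrt{3}$ ($L{\left(J \right)} = \sqrt{-4 + 7} = \sqrt{3}$)
$o = -2 - \sqrt{3}$ ($o = - (\sqrt{3} + 2) = - (2 + \sqrt{3}) = -2 - \sqrt{3} \approx -3.7321$)
$o^{2} = \left(-2 - \sqrt{3}\right)^{2}$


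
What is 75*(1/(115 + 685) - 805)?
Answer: -1931997/32 ≈ -60375.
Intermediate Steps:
75*(1/(115 + 685) - 805) = 75*(1/800 - 805) = 75*(-643999/800) = -1931997/32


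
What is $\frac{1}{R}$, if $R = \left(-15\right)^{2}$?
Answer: $\frac{1}{225} \approx 0.0044444$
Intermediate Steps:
$R = 225$
$\frac{1}{R} = \frac{1}{225}$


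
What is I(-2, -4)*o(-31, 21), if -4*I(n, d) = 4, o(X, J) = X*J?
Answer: 651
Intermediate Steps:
o(X, J) = J*X
I(n, d) = -1 (I(n, d) = -1/4*4 = -1)
I(-2, -4)*o(-31, 21) = -21*(-31) = -1*(-651) = 651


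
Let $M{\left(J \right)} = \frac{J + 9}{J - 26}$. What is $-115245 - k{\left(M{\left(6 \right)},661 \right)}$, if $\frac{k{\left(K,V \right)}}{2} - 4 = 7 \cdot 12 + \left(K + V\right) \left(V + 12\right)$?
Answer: $- \frac{2008235}{2} \approx -1.0041 \cdot 10^{6}$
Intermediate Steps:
$M{\left(J \right)} = \frac{9 + J}{-26 + J}$
$k{\left(K,V \right)} = 176 + 2 \left(12 + V\right) \left(K + V\right)$ ($k{\left(K,V \right)} = 8 + 2 \left(7 \cdot 12 + \left(K + V\right) \left(V + 12\right)\right) = 8 + 2 \left(84 + \left(K + V\right) \left(12 + V\right)\right) = 8 + 2 \left(84 + \left(12 + V\right) \left(K + V\right)\right) = 8 + \left(168 + 2 \left(12 + V\right) \left(K + V\right)\right) = 176 + 2 \left(12 + V\right) \left(K + V\right)$)
$-115245 - k{\left(M{\left(6 \right)},661 \right)} = -115245 - \left(176 + 2 \cdot 661^{2} + 24 \frac{9 + 6}{-26 + 6} + 24 \cdot 661 + 2 \frac{9 + 6}{-26 + 6} \cdot 661\right) = -115245 - \left(176 + 2 \cdot 436921 + 24 \frac{1}{-20} \cdot 15 + 15864 + 2 \frac{1}{-20} \cdot 15 \cdot 661\right) = -115245 - \left(176 + 873842 + 24 \left(\left(- \frac{1}{20}\right) 15\right) + 15864 + 2 \left(\left(- \frac{1}{20}\right) 15\right) 661\right) = -115245 - \left(176 + 873842 + 24 \left(- \frac{3}{4}\right) + 15864 + 2 \left(- \frac{3}{4}\right) 661\right) = -115245 - \left(176 + 873842 - 18 + 15864 - \frac{1983}{2}\right) = -115245 - \frac{1777745}{2} = - \frac{2008235}{2}$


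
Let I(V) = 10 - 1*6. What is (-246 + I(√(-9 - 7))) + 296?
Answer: 54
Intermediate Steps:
I(V) = 4 (I(V) = 10 - 6 = 4)
(-246 + I(√(-9 - 7))) + 296 = (-246 + 4) + 296 = -242 + 296 = 54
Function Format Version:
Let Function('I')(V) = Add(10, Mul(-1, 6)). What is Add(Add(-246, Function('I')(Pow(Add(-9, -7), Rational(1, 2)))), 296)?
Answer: 54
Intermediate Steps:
Function('I')(V) = 4 (Function('I')(V) = Add(10, -6) = 4)
Add(Add(-246, Function('I')(Pow(Add(-9, -7), Rational(1, 2)))), 296) = Add(Add(-246, 4), 296) = Add(-242, 296) = 54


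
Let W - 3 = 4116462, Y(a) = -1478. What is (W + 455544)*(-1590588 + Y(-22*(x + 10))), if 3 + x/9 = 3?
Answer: -7278940080594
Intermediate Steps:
x = 0 (x = -27 + 9*3 = -27 + 27 = 0)
W = 4116465 (W = 3 + 4116462 = 4116465)
(W + 455544)*(-1590588 + Y(-22*(x + 10))) = (4116465 + 455544)*(-1590588 - 1478) = 4572009*(-1592066) = -7278940080594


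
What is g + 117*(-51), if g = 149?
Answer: -5818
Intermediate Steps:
g + 117*(-51) = 149 + 117*(-51) = 149 - 5967 = -5818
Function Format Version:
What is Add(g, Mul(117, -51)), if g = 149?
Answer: -5818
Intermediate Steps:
Add(g, Mul(117, -51)) = Add(149, Mul(117, -51)) = Add(149, -5967) = -5818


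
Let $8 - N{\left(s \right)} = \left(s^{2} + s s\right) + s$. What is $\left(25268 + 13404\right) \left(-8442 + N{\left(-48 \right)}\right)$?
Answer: $-502503968$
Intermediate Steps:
$N{\left(s \right)} = 8 - s - 2 s^{2}$ ($N{\left(s \right)} = 8 - \left(\left(s^{2} + s s\right) + s\right) = 8 - \left(\left(s^{2} + s^{2}\right) + s\right) = 8 - \left(2 s^{2} + s\right) = 8 - \left(s + 2 s^{2}\right) = 8 - s - 2 s^{2}$)
$\left(25268 + 13404\right) \left(-8442 + N{\left(-48 \right)}\right) = \left(25268 + 13404\right) \left(-8442 - \left(-56 + 4608\right)\right) = 38672 \left(-8442 + \left(8 + 48 - 4608\right)\right) = 38672 \left(-8442 - 4552\right) = 38672 \left(-12994\right) = -502503968$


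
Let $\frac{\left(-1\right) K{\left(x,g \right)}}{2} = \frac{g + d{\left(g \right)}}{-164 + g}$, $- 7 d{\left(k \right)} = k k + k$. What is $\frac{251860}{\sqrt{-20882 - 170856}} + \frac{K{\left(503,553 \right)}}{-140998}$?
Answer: $- \frac{43213}{27424111} - \frac{125930 i \sqrt{191738}}{95869} \approx -0.0015757 - 575.18 i$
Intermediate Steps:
$d{\left(k \right)} = - \frac{k}{7} - \frac{k^{2}}{7}$ ($d{\left(k \right)} = - \frac{k k + k}{7} = - \frac{k^{2} + k}{7} = - \frac{k + k^{2}}{7} = - \frac{k}{7} - \frac{k^{2}}{7}$)
$K{\left(x,g \right)} = - \frac{2 \left(g - \frac{g \left(1 + g\right)}{7}\right)}{-164 + g}$ ($K{\left(x,g \right)} = - 2 \frac{g - \frac{g \left(1 + g\right)}{7}}{-164 + g} = - \frac{2 \left(g - \frac{g \left(1 + g\right)}{7}\right)}{-164 + g}$)
$\frac{251860}{\sqrt{-20882 - 170856}} + \frac{K{\left(503,553 \right)}}{-140998} = \frac{251860}{\sqrt{-20882 - 170856}} + \frac{\frac{2}{7} \cdot 553 \frac{1}{-164 + 553} \left(-6 + 553\right)}{-140998} = \frac{251860}{\sqrt{-191738}} + \frac{2}{7} \cdot 553 \cdot \frac{1}{389} \cdot 547 \left(- \frac{1}{140998}\right) = \frac{251860}{i \sqrt{191738}} + \frac{2}{7} \cdot 553 \cdot \frac{1}{389} \cdot 547 \left(- \frac{1}{140998}\right) = 251860 \left(- \frac{i \sqrt{191738}}{191738}\right) + \frac{86426}{389} \left(- \frac{1}{140998}\right) = - \frac{125930 i \sqrt{191738}}{95869} - \frac{43213}{27424111} = - \frac{43213}{27424111} - \frac{125930 i \sqrt{191738}}{95869}$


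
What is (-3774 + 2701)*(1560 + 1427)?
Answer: -3205051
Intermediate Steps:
(-3774 + 2701)*(1560 + 1427) = -1073*2987 = -3205051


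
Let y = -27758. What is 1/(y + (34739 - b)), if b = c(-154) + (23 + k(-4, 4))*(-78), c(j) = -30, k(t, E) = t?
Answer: 1/8493 ≈ 0.00011774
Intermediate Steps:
b = -1512 (b = -30 + (23 - 4)*(-78) = -30 + 19*(-78) = -30 - 1482 = -1512)
1/(y + (34739 - b)) = 1/(-27758 + (34739 - 1*(-1512))) = 1/(-27758 + (34739 + 1512)) = 1/(-27758 + 36251) = 1/8493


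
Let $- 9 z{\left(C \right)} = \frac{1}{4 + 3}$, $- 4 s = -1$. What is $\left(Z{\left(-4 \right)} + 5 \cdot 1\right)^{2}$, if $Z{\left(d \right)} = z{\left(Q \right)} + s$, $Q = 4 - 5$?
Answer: $\frac{1739761}{63504} \approx 27.396$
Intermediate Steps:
$s = \frac{1}{4}$ ($s = \left(- \frac{1}{4}\right) \left(-1\right) = \frac{1}{4} \approx 0.25$)
$Q = -1$ ($Q = 4 - 5 = -1$)
$z{\left(C \right)} = - \frac{1}{63}$ ($z{\left(C \right)} = - \frac{1}{9 \left(4 + 3\right)} = - \frac{1}{9 \cdot 7} = \left(- \frac{1}{9}\right) \frac{1}{7} = - \frac{1}{63}$)
$Z{\left(d \right)} = \frac{59}{252}$ ($Z{\left(d \right)} = - \frac{1}{63} + \frac{1}{4} = \frac{59}{252}$)
$\left(Z{\left(-4 \right)} + 5 \cdot 1\right)^{2} = \left(\frac{59}{252} + 5 \cdot 1\right)^{2} = \left(\frac{59}{252} + 5\right)^{2} = \left(\frac{1319}{252}\right)^{2} = \frac{1739761}{63504}$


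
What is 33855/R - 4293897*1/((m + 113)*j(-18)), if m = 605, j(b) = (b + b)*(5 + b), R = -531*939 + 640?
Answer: -716534562571/55776511752 ≈ -12.847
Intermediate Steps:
R = -497969 (R = -498609 + 640 = -497969)
j(b) = 2*b*(5 + b) (j(b) = (2*b)*(5 + b) = 2*b*(5 + b))
33855/R - 4293897*1/((m + 113)*j(-18)) = 33855/(-497969) - 4293897*(-1/(36*(5 - 18)*(605 + 113))) = 33855*(-1/497969) - 4293897/(718*(2*(-18)*(-13))) = -33855/497969 - 4293897/(718*468) = -33855/497969 - 4293897/336024 = -33855/497969 - 4293897*1/336024 = -33855/497969 - 1431299/112008 = -716534562571/55776511752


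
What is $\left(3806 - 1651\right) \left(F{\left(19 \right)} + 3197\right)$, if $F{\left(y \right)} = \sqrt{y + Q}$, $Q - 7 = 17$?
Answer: $6889535 + 2155 \sqrt{43} \approx 6.9037 \cdot 10^{6}$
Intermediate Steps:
$Q = 24$ ($Q = 7 + 17 = 24$)
$F{\left(y \right)} = \sqrt{24 + y}$ ($F{\left(y \right)} = \sqrt{y + 24} = \sqrt{24 + y}$)
$\left(3806 - 1651\right) \left(F{\left(19 \right)} + 3197\right) = \left(3806 - 1651\right) \left(\sqrt{24 + 19} + 3197\right) = 2155 \left(\sqrt{43} + 3197\right) = 2155 \left(3197 + \sqrt{43}\right) = 6889535 + 2155 \sqrt{43}$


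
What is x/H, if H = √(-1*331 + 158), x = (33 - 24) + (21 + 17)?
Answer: -47*I*√173/173 ≈ -3.5733*I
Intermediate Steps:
x = 47 (x = 9 + 38 = 47)
H = I*√173 (H = √(-331 + 158) = √(-173) = I*√173 ≈ 13.153*I)
x/H = 47/((I*√173)) = 47*(-I*√173/173) = -47*I*√173/173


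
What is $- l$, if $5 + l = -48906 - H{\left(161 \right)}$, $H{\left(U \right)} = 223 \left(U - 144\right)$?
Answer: $52702$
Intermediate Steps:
$H{\left(U \right)} = -32112 + 223 U$ ($H{\left(U \right)} = 223 \left(-144 + U\right) = -32112 + 223 U$)
$l = -52702$ ($l = -5 - \left(16794 + 35903\right) = -5 - 52697 = -52702$)
$- l = \left(-1\right) \left(-52702\right) = 52702$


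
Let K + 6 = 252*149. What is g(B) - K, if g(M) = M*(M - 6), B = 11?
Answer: -37487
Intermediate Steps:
g(M) = M*(-6 + M)
K = 37542 (K = -6 + 252*149 = -6 + 37548 = 37542)
g(B) - K = 11*(-6 + 11) - 1*37542 = 11*5 - 37542 = 55 - 37542 = -37487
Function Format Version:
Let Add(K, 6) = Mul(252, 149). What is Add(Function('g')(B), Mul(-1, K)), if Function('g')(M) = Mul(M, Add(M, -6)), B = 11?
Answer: -37487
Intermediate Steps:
Function('g')(M) = Mul(M, Add(-6, M))
K = 37542 (K = Add(-6, Mul(252, 149)) = Add(-6, 37548) = 37542)
Add(Function('g')(B), Mul(-1, K)) = Add(Mul(11, Add(-6, 11)), Mul(-1, 37542)) = Add(Mul(11, 5), -37542) = Add(55, -37542) = -37487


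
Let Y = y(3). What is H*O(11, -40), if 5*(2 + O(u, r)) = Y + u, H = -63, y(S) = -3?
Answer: 126/5 ≈ 25.200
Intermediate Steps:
Y = -3
O(u, r) = -13/5 + u/5 (O(u, r) = -2 + (-3 + u)/5 = -2 + (-3/5 + u/5) = -13/5 + u/5)
H*O(11, -40) = -63*(-13/5 + (1/5)*11) = -63*(-13/5 + 11/5) = -63*(-2/5) = 126/5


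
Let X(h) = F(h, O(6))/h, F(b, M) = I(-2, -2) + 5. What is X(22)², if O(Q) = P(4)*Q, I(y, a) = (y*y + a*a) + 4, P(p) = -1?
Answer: 289/484 ≈ 0.59711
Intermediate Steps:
I(y, a) = 4 + a² + y² (I(y, a) = (y² + a²) + 4 = (a² + y²) + 4 = 4 + a² + y²)
O(Q) = -Q
F(b, M) = 17 (F(b, M) = (4 + (-2)² + (-2)²) + 5 = (4 + 4 + 4) + 5 = 12 + 5 = 17)
X(h) = 17/h
X(22)² = (17/22)² = 289/484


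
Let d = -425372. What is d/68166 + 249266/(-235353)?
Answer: -19517340412/2673845433 ≈ -7.2994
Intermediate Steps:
d/68166 + 249266/(-235353) = -425372/68166 + 249266/(-235353) = -425372*1/68166 + 249266*(-1/235353) = -212686/34083 - 249266/235353 = -19517340412/2673845433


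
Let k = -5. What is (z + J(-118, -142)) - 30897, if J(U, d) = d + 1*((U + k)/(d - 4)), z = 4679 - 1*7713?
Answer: -4974535/146 ≈ -34072.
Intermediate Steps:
z = -3034 (z = 4679 - 7713 = -3034)
J(U, d) = d + (-5 + U)/(-4 + d) (J(U, d) = d + 1*((U - 5)/(d - 4)) = d + 1*((-5 + U)/(-4 + d)) = d + (-5 + U)/(-4 + d))
(z + J(-118, -142)) - 30897 = (-3034 + (-5 - 118 + (-142)² - 4*(-142))/(-4 - 142)) - 30897 = (-3034 + (-5 - 118 + 20164 + 568)/(-146)) - 30897 = (-3034 - 1/146*20609) - 30897 = (-3034 - 20609/146) - 30897 = -463573/146 - 30897 = -4974535/146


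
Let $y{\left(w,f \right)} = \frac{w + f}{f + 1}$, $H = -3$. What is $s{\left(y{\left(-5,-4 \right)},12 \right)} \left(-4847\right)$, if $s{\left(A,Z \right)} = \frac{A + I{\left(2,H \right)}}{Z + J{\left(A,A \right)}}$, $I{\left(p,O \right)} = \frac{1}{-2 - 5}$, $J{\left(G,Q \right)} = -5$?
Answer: $- \frac{96940}{49} \approx -1978.4$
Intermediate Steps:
$I{\left(p,O \right)} = - \frac{1}{7}$ ($I{\left(p,O \right)} = \frac{1}{-7} = - \frac{1}{7}$)
$y{\left(w,f \right)} = \frac{f + w}{1 + f}$
$s{\left(A,Z \right)} = \frac{- \frac{1}{7} + A}{-5 + Z}$ ($s{\left(A,Z \right)} = \frac{A - \frac{1}{7}}{Z - 5} = \frac{- \frac{1}{7} + A}{-5 + Z}$)
$s{\left(y{\left(-5,-4 \right)},12 \right)} \left(-4847\right) = \frac{- \frac{1}{7} + \frac{-4 - 5}{1 - 4}}{-5 + 12} \left(-4847\right) = \frac{- \frac{1}{7} + \frac{1}{-3} \left(-9\right)}{7} \left(-4847\right) = \frac{- \frac{1}{7} - -3}{7} \left(-4847\right) = \frac{- \frac{1}{7} + 3}{7} \left(-4847\right) = \frac{1}{7} \cdot \frac{20}{7} \left(-4847\right) = \frac{20}{49} \left(-4847\right) = - \frac{96940}{49}$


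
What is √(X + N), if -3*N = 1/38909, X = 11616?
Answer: √158270236300137/116727 ≈ 107.78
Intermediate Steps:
N = -1/116727 (N = -⅓/38909 = -⅓*1/38909 = -1/116727 ≈ -8.5670e-6)
√(X + N) = √(11616 - 1/116727) = √(1355900831/116727) = √158270236300137/116727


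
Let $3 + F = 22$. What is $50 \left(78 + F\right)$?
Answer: $4850$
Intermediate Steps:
$F = 19$ ($F = -3 + 22 = 19$)
$50 \left(78 + F\right) = 50 \left(78 + 19\right) = 50 \cdot 97 = 4850$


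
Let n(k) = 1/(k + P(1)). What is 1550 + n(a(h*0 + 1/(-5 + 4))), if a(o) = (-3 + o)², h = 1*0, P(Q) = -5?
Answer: 17051/11 ≈ 1550.1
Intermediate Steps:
h = 0
n(k) = 1/(-5 + k) (n(k) = 1/(k - 5) = 1/(-5 + k))
1550 + n(a(h*0 + 1/(-5 + 4))) = 1550 + 1/(-5 + (-3 + (0*0 + 1/(-5 + 4)))²) = 1550 + 1/(-5 + (-3 + (0 + 1/(-1)))²) = 1550 + 1/(-5 + (-3 + (0 - 1))²) = 1550 + 1/(-5 + (-3 - 1)²) = 1550 + 1/(-5 + (-4)²) = 1550 + 1/(-5 + 16) = 1550 + 1/11 = 17051/11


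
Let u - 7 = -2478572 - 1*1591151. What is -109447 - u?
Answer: 3960269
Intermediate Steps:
u = -4069716 (u = 7 + (-2478572 - 1*1591151) = 7 + (-2478572 - 1591151) = 7 - 4069723 = -4069716)
-109447 - u = -109447 - 1*(-4069716) = -109447 + 4069716 = 3960269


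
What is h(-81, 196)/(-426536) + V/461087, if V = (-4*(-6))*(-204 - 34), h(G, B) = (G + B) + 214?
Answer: -235279205/17879109512 ≈ -0.013159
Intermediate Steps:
h(G, B) = 214 + B + G (h(G, B) = (B + G) + 214 = 214 + B + G)
V = -5712 (V = 24*(-238) = -5712)
h(-81, 196)/(-426536) + V/461087 = (214 + 196 - 81)/(-426536) - 5712/461087 = 329*(-1/426536) - 5712*1/461087 = -329/426536 - 5712/461087 = -235279205/17879109512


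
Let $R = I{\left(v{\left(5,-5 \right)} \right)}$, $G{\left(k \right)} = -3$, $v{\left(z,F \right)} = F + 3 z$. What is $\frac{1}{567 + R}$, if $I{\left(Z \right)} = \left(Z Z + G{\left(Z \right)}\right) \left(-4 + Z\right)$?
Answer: $\frac{1}{1149} \approx 0.00087032$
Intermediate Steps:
$I{\left(Z \right)} = \left(-4 + Z\right) \left(-3 + Z^{2}\right)$ ($I{\left(Z \right)} = \left(Z Z - 3\right) \left(-4 + Z\right) = \left(Z^{2} - 3\right) \left(-4 + Z\right) = \left(-3 + Z^{2}\right) \left(-4 + Z\right) = \left(-4 + Z\right) \left(-3 + Z^{2}\right)$)
$R = 582$ ($R = 12 + \left(-5 + 3 \cdot 5\right)^{3} - 4 \left(-5 + 3 \cdot 5\right)^{2} - 3 \left(-5 + 3 \cdot 5\right) = 12 + \left(-5 + 15\right)^{3} - 4 \left(-5 + 15\right)^{2} - 3 \left(-5 + 15\right) = 12 + 10^{3} - 4 \cdot 10^{2} - 30 = 12 + 1000 - 400 - 30 = 582$)
$\frac{1}{567 + R} = \frac{1}{567 + 582} = \frac{1}{1149}$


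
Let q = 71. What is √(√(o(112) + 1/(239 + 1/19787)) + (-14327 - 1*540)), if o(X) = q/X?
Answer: √(-16292034255707991788 + 16551829*√2797108628322561)/33103658 ≈ 121.93*I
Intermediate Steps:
o(X) = 71/X
√(√(o(112) + 1/(239 + 1/19787)) + (-14327 - 1*540)) = √(√(71/112 + 1/(239 + 1/19787)) + (-14327 - 1*540)) = √(√(71*(1/112) + 1/(239 + 1/19787)) + (-14327 - 540)) = √(√(71/112 + 1/(4729094/19787)) - 14867) = √(√(71/112 + 19787/4729094) - 14867) = √(√(168990909/264829264) - 14867) = √(√2797108628322561/66207316 - 14867) = √(-14867 + √2797108628322561/66207316)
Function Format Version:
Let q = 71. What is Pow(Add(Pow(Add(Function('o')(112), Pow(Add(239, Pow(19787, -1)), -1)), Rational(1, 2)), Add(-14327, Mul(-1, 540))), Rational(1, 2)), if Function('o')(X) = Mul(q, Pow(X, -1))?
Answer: Mul(Rational(1, 33103658), Pow(Add(-16292034255707991788, Mul(16551829, Pow(2797108628322561, Rational(1, 2)))), Rational(1, 2))) ≈ Mul(121.93, I)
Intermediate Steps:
Function('o')(X) = Mul(71, Pow(X, -1))
Pow(Add(Pow(Add(Function('o')(112), Pow(Add(239, Pow(19787, -1)), -1)), Rational(1, 2)), Add(-14327, Mul(-1, 540))), Rational(1, 2)) = Pow(Add(Pow(Add(Mul(71, Pow(112, -1)), Pow(Add(239, Pow(19787, -1)), -1)), Rational(1, 2)), Add(-14327, Mul(-1, 540))), Rational(1, 2)) = Pow(Add(Pow(Add(Mul(71, Rational(1, 112)), Pow(Add(239, Rational(1, 19787)), -1)), Rational(1, 2)), Add(-14327, -540)), Rational(1, 2)) = Pow(Add(Pow(Add(Rational(71, 112), Pow(Rational(4729094, 19787), -1)), Rational(1, 2)), -14867), Rational(1, 2)) = Pow(Add(Pow(Add(Rational(71, 112), Rational(19787, 4729094)), Rational(1, 2)), -14867), Rational(1, 2)) = Pow(Add(Pow(Rational(168990909, 264829264), Rational(1, 2)), -14867), Rational(1, 2)) = Pow(Add(Mul(Rational(1, 66207316), Pow(2797108628322561, Rational(1, 2))), -14867), Rational(1, 2)) = Pow(Add(-14867, Mul(Rational(1, 66207316), Pow(2797108628322561, Rational(1, 2)))), Rational(1, 2))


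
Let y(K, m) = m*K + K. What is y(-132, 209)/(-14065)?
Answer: 5544/2813 ≈ 1.9708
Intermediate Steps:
y(K, m) = K + K*m (y(K, m) = K*m + K = K + K*m)
y(-132, 209)/(-14065) = -132*(1 + 209)/(-14065) = -132*210*(-1/14065) = -27720*(-1/14065) = 5544/2813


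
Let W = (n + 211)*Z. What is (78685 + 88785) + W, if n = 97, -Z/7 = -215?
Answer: 631010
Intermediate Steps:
Z = 1505 (Z = -7*(-215) = 1505)
W = 463540 (W = (97 + 211)*1505 = 308*1505 = 463540)
(78685 + 88785) + W = (78685 + 88785) + 463540 = 167470 + 463540 = 631010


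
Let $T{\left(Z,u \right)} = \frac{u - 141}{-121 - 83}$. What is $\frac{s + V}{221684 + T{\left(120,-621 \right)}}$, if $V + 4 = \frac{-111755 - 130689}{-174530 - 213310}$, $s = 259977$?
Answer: $\frac{428519725747}{365412327840} \approx 1.1727$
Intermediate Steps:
$V = - \frac{327229}{96960}$ ($V = -4 + \frac{-111755 - 130689}{-174530 - 213310} = -4 - \frac{242444}{-387840} = -4 - - \frac{60611}{96960} = -4 + \frac{60611}{96960} = - \frac{327229}{96960} \approx -3.3749$)
$T{\left(Z,u \right)} = \frac{47}{68} - \frac{u}{204}$ ($T{\left(Z,u \right)} = \frac{-141 + u}{-204} = \left(-141 + u\right) \left(- \frac{1}{204}\right) = \frac{47}{68} - \frac{u}{204}$)
$\frac{s + V}{221684 + T{\left(120,-621 \right)}} = \frac{259977 - \frac{327229}{96960}}{221684 + \left(\frac{47}{68} - - \frac{207}{68}\right)} = \frac{25207042691}{96960 \left(221684 + \left(\frac{47}{68} + \frac{207}{68}\right)\right)} = \frac{25207042691}{96960 \left(221684 + \frac{127}{34}\right)} = \frac{25207042691}{96960 \cdot \frac{7537383}{34}} = \frac{25207042691}{96960} \cdot \frac{34}{7537383} = \frac{428519725747}{365412327840}$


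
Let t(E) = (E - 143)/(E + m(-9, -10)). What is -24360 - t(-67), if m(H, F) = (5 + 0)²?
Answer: -24365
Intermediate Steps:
m(H, F) = 25 (m(H, F) = 5² = 25)
t(E) = (-143 + E)/(25 + E) (t(E) = (E - 143)/(E + 25) = (-143 + E)/(25 + E))
-24360 - t(-67) = -24360 - (-143 - 67)/(25 - 67) = -24360 - (-210)/(-42) = -24360 - (-1)*(-210)/42 = -24360 - 1*5 = -24360 - 5 = -24365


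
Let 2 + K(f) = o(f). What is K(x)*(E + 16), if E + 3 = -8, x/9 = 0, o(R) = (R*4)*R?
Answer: -10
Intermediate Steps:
o(R) = 4*R**2 (o(R) = (4*R)*R = 4*R**2)
x = 0 (x = 9*0 = 0)
K(f) = -2 + 4*f**2
E = -11 (E = -3 - 8 = -11)
K(x)*(E + 16) = (-2 + 4*0**2)*(-11 + 16) = (-2 + 4*0)*5 = (-2 + 0)*5 = -2*5 = -10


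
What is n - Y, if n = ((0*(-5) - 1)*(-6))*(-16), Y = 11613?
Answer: -11709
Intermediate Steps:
n = -96 (n = ((0 - 1)*(-6))*(-16) = -1*(-6)*(-16) = 6*(-16) = -96)
n - Y = -96 - 1*11613 = -96 - 11613 = -11709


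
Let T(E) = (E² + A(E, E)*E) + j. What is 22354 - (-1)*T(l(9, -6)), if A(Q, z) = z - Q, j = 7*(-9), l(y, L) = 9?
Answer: 22372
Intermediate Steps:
j = -63
T(E) = -63 + E² (T(E) = (E² + (E - E)*E) - 63 = (E² + 0*E) - 63 = (E² + 0) - 63 = E² - 63 = -63 + E²)
22354 - (-1)*T(l(9, -6)) = 22354 - (-1)*(-63 + 9²) = 22354 - (-1)*(-63 + 81) = 22354 - (-1)*18 = 22354 - 1*(-18) = 22354 + 18 = 22372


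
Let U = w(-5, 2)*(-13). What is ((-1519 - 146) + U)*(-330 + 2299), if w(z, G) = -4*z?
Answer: -3790325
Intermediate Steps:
U = -260 (U = -4*(-5)*(-13) = 20*(-13) = -260)
((-1519 - 146) + U)*(-330 + 2299) = ((-1519 - 146) - 260)*(-330 + 2299) = (-1665 - 260)*1969 = -1925*1969 = -3790325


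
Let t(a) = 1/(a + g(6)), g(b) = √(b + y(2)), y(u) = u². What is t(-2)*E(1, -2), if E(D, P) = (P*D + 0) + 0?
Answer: -⅔ - √10/3 ≈ -1.7208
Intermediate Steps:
g(b) = √(4 + b) (g(b) = √(b + 2²) = √(b + 4) = √(4 + b))
t(a) = 1/(a + √10) (t(a) = 1/(a + √(4 + 6)) = 1/(a + √10))
E(D, P) = D*P (E(D, P) = (D*P + 0) + 0 = D*P + 0 = D*P)
t(-2)*E(1, -2) = (1*(-2))/(-2 + √10) = -2/(-2 + √10)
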